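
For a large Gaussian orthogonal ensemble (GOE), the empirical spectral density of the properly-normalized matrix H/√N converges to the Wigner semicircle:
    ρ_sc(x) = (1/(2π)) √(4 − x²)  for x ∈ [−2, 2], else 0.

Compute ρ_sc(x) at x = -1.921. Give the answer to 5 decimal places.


ρ_sc(x) = (1/(2π)) √(4 − x²). With x = -1.921:
  4 − x² = 4 − (-1.921)² = 4 − 3.690241 = 0.309759.
  √(4 − x²) = 0.556560.
  1/(2π) = 0.159155.
  ρ_sc(-1.921) = 0.159155 · 0.556560 = 0.088579.

Rounded to 5 decimal places: ρ_sc(-1.921) ≈ 0.08858.


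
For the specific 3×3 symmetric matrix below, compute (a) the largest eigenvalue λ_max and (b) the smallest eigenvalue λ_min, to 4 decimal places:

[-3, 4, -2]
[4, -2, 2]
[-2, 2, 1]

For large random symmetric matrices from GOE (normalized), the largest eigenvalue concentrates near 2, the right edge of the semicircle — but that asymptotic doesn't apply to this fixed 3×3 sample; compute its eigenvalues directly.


Since M is real symmetric, all three eigenvalues are real; they are the roots of det(λI − M) = λ³ − (tr M) λ² + s λ − det M, where s is the sum of the principal 2×2 minors.
tr M = -3 + (-2) + 1 = -4.
s = ((-3)·(-2) − 4²) + ((-3)·1 − (-2)²) + ((-2)·1 − 2²) = -10 + (-7) + (-6) = -23.
det M (expand along row 1) = (-3)·(-6) − 4·8 + (-2)·4 = -22.
Characteristic polynomial: λ³ + 4λ² − 23λ + 22 = 0.
Substitute λ = y + (tr M)/3 = y − 1.333333 to remove the quadratic term: y³ + p·y + q = 0 with p = s − (tr M)²/3 = -28.333333 and q = −2(tr M)³/27 + (tr M)·s/3 − det M = 57.407407.
Three real roots ⇒ use the trigonometric (Viète) form: r = 2√(−p/3) = 6.146363, φ = arccos(3q/(p·r)) = arccos(-0.988948) = 2.992779 rad.
y_k = r·cos(φ/3 − 2πk/3) for k = 0, 1, 2 gives y = 3.333333, 2.805469, -6.138803.
λ_k = y_k − 1.333333 gives λ = 2.0000, 1.4721, -7.4721 (check: the sum is -4.0000 = tr M).

Hence λ_max = 2.0000 and λ_min = -7.4721.


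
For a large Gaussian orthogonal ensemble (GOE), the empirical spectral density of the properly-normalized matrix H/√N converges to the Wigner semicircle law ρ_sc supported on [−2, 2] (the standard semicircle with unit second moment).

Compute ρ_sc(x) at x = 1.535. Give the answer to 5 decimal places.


ρ_sc(x) = (1/(2π)) √(4 − x²). With x = 1.535:
  4 − x² = 4 − (1.535)² = 4 − 2.356225 = 1.643775.
  √(4 − x²) = 1.282098.
  1/(2π) = 0.159155.
  ρ_sc(1.535) = 0.159155 · 1.282098 = 0.204052.

Rounded to 5 decimal places: ρ_sc(1.535) ≈ 0.20405.


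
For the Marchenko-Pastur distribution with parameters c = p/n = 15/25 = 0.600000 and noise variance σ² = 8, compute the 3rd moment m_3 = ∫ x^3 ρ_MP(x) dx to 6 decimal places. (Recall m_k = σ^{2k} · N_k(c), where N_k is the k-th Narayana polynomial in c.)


E[X³] = σ⁶ (1 + 3c + c²) (third MP moment). With σ² = 8 (so σ⁶ = 512) and c = 15/25 = 0.600000: E[X³] = 512 · (1 + 3·0.600000 + (0.600000)²) = 512 · 3.160000.

So E[X^3] = 1617.920000.


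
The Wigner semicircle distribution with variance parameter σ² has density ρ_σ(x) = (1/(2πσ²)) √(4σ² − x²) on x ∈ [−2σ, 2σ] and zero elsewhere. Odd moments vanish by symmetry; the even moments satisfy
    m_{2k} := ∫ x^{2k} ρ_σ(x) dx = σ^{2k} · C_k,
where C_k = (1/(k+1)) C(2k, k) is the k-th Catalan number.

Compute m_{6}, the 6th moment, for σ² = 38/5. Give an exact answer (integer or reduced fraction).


By the scaled semicircle moment identity, m_{2k} = σ^{2k} · C_k with k = 3.
C_3 = (1/(k+1)) · C(2k, k) = (1/4) · C(6, 3) = (1/4) · 20 = 5.
σ^{2k} = (σ²)^k = (38/5)^3 = 54872/125.

Therefore m_{6} = σ^{6} · C_3 = (54872/125) · 5 = 54872/25.


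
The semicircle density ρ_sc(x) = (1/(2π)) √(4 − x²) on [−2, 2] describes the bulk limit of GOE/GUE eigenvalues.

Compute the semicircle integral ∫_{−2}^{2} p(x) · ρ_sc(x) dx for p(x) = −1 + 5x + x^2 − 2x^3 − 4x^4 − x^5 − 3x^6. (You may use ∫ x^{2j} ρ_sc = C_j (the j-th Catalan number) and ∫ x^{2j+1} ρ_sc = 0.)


Write p(x) = Σ a_i x^i, split into monomials and integrate each against ρ_sc separately.
Using ∫ x^{2j} ρ_sc = C_j = (1/(j+1)) C(2j, j) (Catalan numbers) and ∫ x^{2j+1} ρ_sc = 0 (odd monomials vanish by symmetry):
  i = 0 (even): a_0 · C_{0} = -1 · 1 = -1
  i = 1 (odd): ∫ x^1 ρ_sc = 0 (vanishes)
  i = 2 (even): a_2 · C_{1} = 1 · 1 = 1
  i = 3 (odd): ∫ x^3 ρ_sc = 0 (vanishes)
  i = 4 (even): a_4 · C_{2} = -4 · 2 = -8
  i = 5 (odd): ∫ x^5 ρ_sc = 0 (vanishes)
  i = 6 (even): a_6 · C_{3} = -3 · 5 = -15

Summing the contributions: ∫_{−2}^{2} p(x) ρ_sc(x) dx = (-1) + 1 + (-8) + (-15) = -23.


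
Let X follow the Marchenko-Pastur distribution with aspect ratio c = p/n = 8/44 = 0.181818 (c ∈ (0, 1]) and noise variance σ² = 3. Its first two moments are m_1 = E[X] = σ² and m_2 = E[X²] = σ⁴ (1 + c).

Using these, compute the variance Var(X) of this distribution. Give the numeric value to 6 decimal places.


m_1 = E[X] = σ² = 3, so m_1² = 9.
m_2 = E[X²] = σ⁴ (1 + c) = 9 · (1 + 0.181818) = 9 · 1.181818 = 10.636364.
(Note m_2 − m_1² simplifies to c · σ⁴ = 0.181818 · 9.)

Var(X) = m_2 − m_1² = 10.636364 − 9 = 1.636364.


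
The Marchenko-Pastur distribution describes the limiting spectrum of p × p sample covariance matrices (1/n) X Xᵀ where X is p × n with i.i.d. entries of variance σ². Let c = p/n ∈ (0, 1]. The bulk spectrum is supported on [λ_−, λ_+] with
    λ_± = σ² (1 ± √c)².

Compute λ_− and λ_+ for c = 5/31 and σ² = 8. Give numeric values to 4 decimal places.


c = 5/31 = 0.161290; √c = 0.401610.
λ_− = σ² (1 − √c)² = 8 · (1 − 0.401610)² = 8 · (0.598390)² = 2.864568.
λ_+ = σ² (1 + √c)² = 8 · (1 + 0.401610)² = 8 · (1.401610)² = 15.716077.

Rounded to 4 decimal places: λ_− ≈ 2.8646, λ_+ ≈ 15.7161.


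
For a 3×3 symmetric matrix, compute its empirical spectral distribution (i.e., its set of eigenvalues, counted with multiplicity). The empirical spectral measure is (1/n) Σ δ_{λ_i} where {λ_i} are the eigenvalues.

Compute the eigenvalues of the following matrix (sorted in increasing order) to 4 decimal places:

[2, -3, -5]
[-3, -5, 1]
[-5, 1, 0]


Since M is real symmetric, all three eigenvalues are real; they are the roots of det(λI − M) = λ³ − (tr M) λ² + s λ − det M, where s is the sum of the principal 2×2 minors.
tr M = 2 + (-5) + 0 = -3.
s = (2·(-5) − (-3)²) + (2·0 − (-5)²) + ((-5)·0 − 1²) = -19 + (-25) + (-1) = -45.
det M (expand along row 1) = 2·(-1) − (-3)·5 + (-5)·(-28) = 153.
Characteristic polynomial: λ³ + 3λ² − 45λ − 153 = 0.
Substitute λ = y + (tr M)/3 = y − 1.000000 to remove the quadratic term: y³ + p·y + q = 0 with p = s − (tr M)²/3 = -48.000000 and q = −2(tr M)³/27 + (tr M)·s/3 − det M = -106.000000.
Three real roots ⇒ use the trigonometric (Viète) form: r = 2√(−p/3) = 8.000000, φ = arccos(3q/(p·r)) = arccos(0.828125) = 0.595042 rad.
y_k = r·cos(φ/3 − 2πk/3) for k = 0, 1, 2 gives y = 7.843149, -2.556377, -5.286772.
λ_k = y_k − 1.000000 gives λ = 6.8431, -3.5564, -6.2868 (check: the sum is -3.0000 = tr M).

Eigenvalues sorted in increasing order: [-6.2868, -3.5564, 6.8431].


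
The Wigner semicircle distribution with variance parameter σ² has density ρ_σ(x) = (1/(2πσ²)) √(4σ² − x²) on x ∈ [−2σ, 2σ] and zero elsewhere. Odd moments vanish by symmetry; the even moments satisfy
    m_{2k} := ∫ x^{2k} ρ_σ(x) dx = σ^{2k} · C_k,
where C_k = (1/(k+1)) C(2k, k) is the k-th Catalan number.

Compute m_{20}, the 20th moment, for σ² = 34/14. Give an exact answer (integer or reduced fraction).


By the scaled semicircle moment identity, m_{2k} = σ^{2k} · C_k with k = 10.
C_10 = (1/(k+1)) · C(2k, k) = (1/11) · C(20, 10) = (1/11) · 184756 = 16796.
σ^{2k} = (σ²)^k = (34/14)^10 = 2015993900449/282475249.

Therefore m_{20} = σ^{20} · C_10 = (2015993900449/282475249) · 16796 = 33860633551941404/282475249.


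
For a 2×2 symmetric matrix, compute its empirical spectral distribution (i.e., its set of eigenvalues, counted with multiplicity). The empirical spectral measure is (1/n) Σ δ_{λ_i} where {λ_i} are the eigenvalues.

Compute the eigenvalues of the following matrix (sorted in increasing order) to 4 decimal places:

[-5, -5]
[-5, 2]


Since M is real symmetric, both eigenvalues are real; they are the roots of det(λI − M) = λ² − (tr M) λ + det M.
tr M = -5 + 2 = -3.
det M = (-5)·2 − (-5)² = -10 − 25 = -35.
Characteristic polynomial: λ² + 3λ − 35 = 0.
Discriminant Δ = (tr M)² − 4·det M = 9 − (-140) = 149; √Δ = 12.206556.
λ = (tr M ± √Δ)/2 = (-3 ± 12.206556)/2, giving (tr M − √Δ)/2 = -7.6033 and (tr M + √Δ)/2 = 4.6033.

Eigenvalues sorted in increasing order: [-7.6033, 4.6033].


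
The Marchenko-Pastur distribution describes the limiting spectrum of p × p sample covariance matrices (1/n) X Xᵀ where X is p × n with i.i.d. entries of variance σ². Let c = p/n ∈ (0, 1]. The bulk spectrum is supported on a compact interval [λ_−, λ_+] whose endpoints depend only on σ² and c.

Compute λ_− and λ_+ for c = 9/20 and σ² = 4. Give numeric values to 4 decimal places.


c = 9/20 = 0.450000; √c = 0.670820.
λ_− = σ² (1 − √c)² = 4 · (1 − 0.670820)² = 4 · (0.329180)² = 0.433437.
λ_+ = σ² (1 + √c)² = 4 · (1 + 0.670820)² = 4 · (1.670820)² = 11.166563.

Rounded to 4 decimal places: λ_− ≈ 0.4334, λ_+ ≈ 11.1666.


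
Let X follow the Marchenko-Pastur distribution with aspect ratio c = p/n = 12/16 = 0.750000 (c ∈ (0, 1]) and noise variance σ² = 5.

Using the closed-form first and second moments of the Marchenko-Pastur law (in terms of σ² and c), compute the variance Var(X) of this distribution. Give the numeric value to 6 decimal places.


Recall the MP moments m_1 = E[X] = σ² and m_2 = E[X²] = σ⁴ (1 + c).
m_1 = E[X] = σ² = 5, so m_1² = 25.
m_2 = E[X²] = σ⁴ (1 + c) = 25 · (1 + 0.750000) = 25 · 1.750000 = 43.750000.
(Note m_2 − m_1² simplifies to c · σ⁴ = 0.750000 · 25.)

Var(X) = m_2 − m_1² = 43.750000 − 25 = 18.750000.


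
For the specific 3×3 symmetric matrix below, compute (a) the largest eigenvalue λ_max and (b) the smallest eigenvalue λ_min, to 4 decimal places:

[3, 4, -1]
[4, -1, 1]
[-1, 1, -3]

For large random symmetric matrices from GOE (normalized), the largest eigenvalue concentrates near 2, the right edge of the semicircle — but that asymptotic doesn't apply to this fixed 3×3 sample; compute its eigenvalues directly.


Since M is real symmetric, all three eigenvalues are real; they are the roots of det(λI − M) = λ³ − (tr M) λ² + s λ − det M, where s is the sum of the principal 2×2 minors.
tr M = 3 + (-1) + (-3) = -1.
s = (3·(-1) − 4²) + (3·(-3) − (-1)²) + ((-1)·(-3) − 1²) = -19 + (-10) + 2 = -27.
det M (expand along row 1) = 3·2 − 4·(-11) + (-1)·3 = 47.
Characteristic polynomial: λ³ + λ² − 27λ − 47 = 0.
Substitute λ = y + (tr M)/3 = y − 0.333333 to remove the quadratic term: y³ + p·y + q = 0 with p = s − (tr M)²/3 = -27.333333 and q = −2(tr M)³/27 + (tr M)·s/3 − det M = -37.925926.
Three real roots ⇒ use the trigonometric (Viète) form: r = 2√(−p/3) = 6.036923, φ = arccos(3q/(p·r)) = arccos(0.689524) = 0.809965 rad.
y_k = r·cos(φ/3 − 2πk/3) for k = 0, 1, 2 gives y = 5.818230, -1.514667, -4.303563.
λ_k = y_k − 0.333333 gives λ = 5.4849, -1.8480, -4.6369 (check: the sum is -1.0000 = tr M).

Hence λ_max = 5.4849 and λ_min = -4.6369.


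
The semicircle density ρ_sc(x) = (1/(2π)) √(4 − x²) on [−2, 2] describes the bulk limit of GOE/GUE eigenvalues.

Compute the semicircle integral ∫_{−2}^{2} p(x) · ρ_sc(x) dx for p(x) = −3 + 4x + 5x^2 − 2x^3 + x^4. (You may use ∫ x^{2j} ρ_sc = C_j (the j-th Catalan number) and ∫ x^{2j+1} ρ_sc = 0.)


Write p(x) = Σ a_i x^i, split into monomials and integrate each against ρ_sc separately.
Using ∫ x^{2j} ρ_sc = C_j = (1/(j+1)) C(2j, j) (Catalan numbers) and ∫ x^{2j+1} ρ_sc = 0 (odd monomials vanish by symmetry):
  i = 0 (even): a_0 · C_{0} = -3 · 1 = -3
  i = 1 (odd): ∫ x^1 ρ_sc = 0 (vanishes)
  i = 2 (even): a_2 · C_{1} = 5 · 1 = 5
  i = 3 (odd): ∫ x^3 ρ_sc = 0 (vanishes)
  i = 4 (even): a_4 · C_{2} = 1 · 2 = 2

Summing the contributions: ∫_{−2}^{2} p(x) ρ_sc(x) dx = (-3) + 5 + 2 = 4.


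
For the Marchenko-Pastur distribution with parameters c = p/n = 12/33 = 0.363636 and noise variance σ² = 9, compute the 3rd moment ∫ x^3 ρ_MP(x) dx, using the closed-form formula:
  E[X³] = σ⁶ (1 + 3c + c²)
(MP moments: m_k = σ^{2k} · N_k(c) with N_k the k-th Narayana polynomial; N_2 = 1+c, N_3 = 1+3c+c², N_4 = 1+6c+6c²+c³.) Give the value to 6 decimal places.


E[X³] = σ⁶ (1 + 3c + c²) (third MP moment). With σ² = 9 (so σ⁶ = 729) and c = 12/33 = 0.363636: E[X³] = 729 · (1 + 3·0.363636 + (0.363636)²) = 729 · 2.223140.

So E[X^3] = 1620.669421.


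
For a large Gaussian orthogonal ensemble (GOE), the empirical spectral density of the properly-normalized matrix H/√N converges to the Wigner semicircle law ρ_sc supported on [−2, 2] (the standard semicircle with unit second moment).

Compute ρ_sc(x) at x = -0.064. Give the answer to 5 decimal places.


ρ_sc(x) = (1/(2π)) √(4 − x²). With x = -0.064:
  4 − x² = 4 − (-0.064)² = 4 − 0.004096 = 3.995904.
  √(4 − x²) = 1.998976.
  1/(2π) = 0.159155.
  ρ_sc(-0.064) = 0.159155 · 1.998976 = 0.318147.

Rounded to 5 decimal places: ρ_sc(-0.064) ≈ 0.31815.


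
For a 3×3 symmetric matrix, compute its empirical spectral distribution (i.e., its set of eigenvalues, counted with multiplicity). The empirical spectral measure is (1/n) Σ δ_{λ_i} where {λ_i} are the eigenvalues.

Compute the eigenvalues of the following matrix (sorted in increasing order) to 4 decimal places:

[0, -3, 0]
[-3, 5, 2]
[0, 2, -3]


Since M is real symmetric, all three eigenvalues are real; they are the roots of det(λI − M) = λ³ − (tr M) λ² + s λ − det M, where s is the sum of the principal 2×2 minors.
tr M = 0 + 5 + (-3) = 2.
s = (0·5 − (-3)²) + (0·(-3) − 0²) + (5·(-3) − 2²) = -9 + 0 + (-19) = -28.
det M (expand along row 1) = 0·(-19) − (-3)·9 + 0·(-6) = 27.
Characteristic polynomial: λ³ − 2λ² − 28λ − 27 = 0.
Substitute λ = y + (tr M)/3 = y + 0.666667 to remove the quadratic term: y³ + p·y + q = 0 with p = s − (tr M)²/3 = -29.333333 and q = −2(tr M)³/27 + (tr M)·s/3 − det M = -46.259259.
Three real roots ⇒ use the trigonometric (Viète) form: r = 2√(−p/3) = 6.253888, φ = arccos(3q/(p·r)) = arccos(0.756499) = 0.712853 rad.
y_k = r·cos(φ/3 − 2πk/3) for k = 0, 1, 2 gives y = 6.078163, -1.764215, -4.313948.
λ_k = y_k + 0.666667 gives λ = 6.7448, -1.0975, -3.6473 (check: the sum is 2.0000 = tr M).

Eigenvalues sorted in increasing order: [-3.6473, -1.0975, 6.7448].


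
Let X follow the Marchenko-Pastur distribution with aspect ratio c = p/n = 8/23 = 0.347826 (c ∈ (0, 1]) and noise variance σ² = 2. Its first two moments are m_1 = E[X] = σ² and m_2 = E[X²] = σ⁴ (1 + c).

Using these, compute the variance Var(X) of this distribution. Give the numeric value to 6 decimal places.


m_1 = E[X] = σ² = 2, so m_1² = 4.
m_2 = E[X²] = σ⁴ (1 + c) = 4 · (1 + 0.347826) = 4 · 1.347826 = 5.391304.
(Note m_2 − m_1² simplifies to c · σ⁴ = 0.347826 · 4.)

Var(X) = m_2 − m_1² = 5.391304 − 4 = 1.391304.


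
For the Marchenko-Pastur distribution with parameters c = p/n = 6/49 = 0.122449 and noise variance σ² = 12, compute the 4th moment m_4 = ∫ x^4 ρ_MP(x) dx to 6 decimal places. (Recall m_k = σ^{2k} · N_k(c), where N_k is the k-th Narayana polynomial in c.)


E[X⁴] = σ⁸ (1 + 6c + 6c² + c³) (fourth MP moment). With σ² = 12 (so σ⁸ = 20736) and c = 6/49 = 0.122449: E[X⁴] = 20736 · (1 + 6·0.122449 + 6·(0.122449)² + (0.122449)³) = 20736 · 1.826492.

So E[X^4] = 37874.145637.


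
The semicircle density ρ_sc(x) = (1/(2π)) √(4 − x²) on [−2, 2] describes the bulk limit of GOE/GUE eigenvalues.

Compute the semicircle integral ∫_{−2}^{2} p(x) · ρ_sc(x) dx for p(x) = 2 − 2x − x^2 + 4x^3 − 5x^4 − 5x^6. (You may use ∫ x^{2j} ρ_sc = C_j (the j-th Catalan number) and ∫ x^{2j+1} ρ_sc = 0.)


Write p(x) = Σ a_i x^i, split into monomials and integrate each against ρ_sc separately.
Using ∫ x^{2j} ρ_sc = C_j = (1/(j+1)) C(2j, j) (Catalan numbers) and ∫ x^{2j+1} ρ_sc = 0 (odd monomials vanish by symmetry):
  i = 0 (even): a_0 · C_{0} = 2 · 1 = 2
  i = 1 (odd): ∫ x^1 ρ_sc = 0 (vanishes)
  i = 2 (even): a_2 · C_{1} = -1 · 1 = -1
  i = 3 (odd): ∫ x^3 ρ_sc = 0 (vanishes)
  i = 4 (even): a_4 · C_{2} = -5 · 2 = -10
  i = 6 (even): a_6 · C_{3} = -5 · 5 = -25

Summing the contributions: ∫_{−2}^{2} p(x) ρ_sc(x) dx = 2 + (-1) + (-10) + (-25) = -34.


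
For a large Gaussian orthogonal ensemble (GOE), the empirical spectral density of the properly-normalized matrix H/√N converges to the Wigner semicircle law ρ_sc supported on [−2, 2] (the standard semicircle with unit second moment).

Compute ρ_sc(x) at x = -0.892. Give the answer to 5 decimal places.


ρ_sc(x) = (1/(2π)) √(4 − x²). With x = -0.892:
  4 − x² = 4 − (-0.892)² = 4 − 0.795664 = 3.204336.
  √(4 − x²) = 1.790066.
  1/(2π) = 0.159155.
  ρ_sc(-0.892) = 0.159155 · 1.790066 = 0.284898.

Rounded to 5 decimal places: ρ_sc(-0.892) ≈ 0.28490.


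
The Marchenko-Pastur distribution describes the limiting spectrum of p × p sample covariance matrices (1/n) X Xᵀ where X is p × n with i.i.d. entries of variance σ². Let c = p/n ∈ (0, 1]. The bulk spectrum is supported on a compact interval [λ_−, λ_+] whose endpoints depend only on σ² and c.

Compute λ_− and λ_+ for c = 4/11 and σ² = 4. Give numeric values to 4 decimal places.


c = 4/11 = 0.363636; √c = 0.603023.
λ_− = σ² (1 − √c)² = 4 · (1 − 0.603023)² = 4 · (0.396977)² = 0.630364.
λ_+ = σ² (1 + √c)² = 4 · (1 + 0.603023)² = 4 · (1.603023)² = 10.278727.

Rounded to 4 decimal places: λ_− ≈ 0.6304, λ_+ ≈ 10.2787.


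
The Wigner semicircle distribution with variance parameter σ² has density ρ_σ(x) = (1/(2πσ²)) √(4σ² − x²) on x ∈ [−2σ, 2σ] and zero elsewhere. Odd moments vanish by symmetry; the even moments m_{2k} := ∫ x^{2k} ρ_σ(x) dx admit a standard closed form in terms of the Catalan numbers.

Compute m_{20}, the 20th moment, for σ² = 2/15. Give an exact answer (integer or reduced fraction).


By the scaled semicircle moment identity, m_{2k} = σ^{2k} · C_k with k = 10.
C_10 = (1/(k+1)) · C(2k, k) = (1/11) · C(20, 10) = (1/11) · 184756 = 16796.
σ^{2k} = (σ²)^k = (2/15)^10 = 1024/576650390625.

Therefore m_{20} = σ^{20} · C_10 = (1024/576650390625) · 16796 = 17199104/576650390625.


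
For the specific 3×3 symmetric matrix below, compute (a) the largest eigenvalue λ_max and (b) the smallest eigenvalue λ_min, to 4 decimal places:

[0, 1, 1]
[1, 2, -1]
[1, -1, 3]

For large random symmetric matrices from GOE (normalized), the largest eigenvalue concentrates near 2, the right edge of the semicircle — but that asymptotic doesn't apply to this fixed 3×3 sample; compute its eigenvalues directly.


Since M is real symmetric, all three eigenvalues are real; they are the roots of det(λI − M) = λ³ − (tr M) λ² + s λ − det M, where s is the sum of the principal 2×2 minors.
tr M = 0 + 2 + 3 = 5.
s = (0·2 − 1²) + (0·3 − 1²) + (2·3 − (-1)²) = -1 + (-1) + 5 = 3.
det M (expand along row 1) = 0·5 − 1·4 + 1·(-3) = -7.
Characteristic polynomial: λ³ − 5λ² + 3λ + 7 = 0.
Substitute λ = y + (tr M)/3 = y + 1.666667 to remove the quadratic term: y³ + p·y + q = 0 with p = s − (tr M)²/3 = -5.333333 and q = −2(tr M)³/27 + (tr M)·s/3 − det M = 2.740741.
Three real roots ⇒ use the trigonometric (Viète) form: r = 2√(−p/3) = 2.666667, φ = arccos(3q/(p·r)) = arccos(-0.578125) = 2.187225 rad.
y_k = r·cos(φ/3 − 2πk/3) for k = 0, 1, 2 gives y = 1.988776, 0.544089, -2.532865.
λ_k = y_k + 1.666667 gives λ = 3.6554, 2.2108, -0.8662 (check: the sum is 5.0000 = tr M).

Hence λ_max = 3.6554 and λ_min = -0.8662.


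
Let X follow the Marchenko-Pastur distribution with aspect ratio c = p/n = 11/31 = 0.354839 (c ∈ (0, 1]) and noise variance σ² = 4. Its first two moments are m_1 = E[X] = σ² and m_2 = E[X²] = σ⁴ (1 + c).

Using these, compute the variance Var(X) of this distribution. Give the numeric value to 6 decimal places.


m_1 = E[X] = σ² = 4, so m_1² = 16.
m_2 = E[X²] = σ⁴ (1 + c) = 16 · (1 + 0.354839) = 16 · 1.354839 = 21.677419.
(Note m_2 − m_1² simplifies to c · σ⁴ = 0.354839 · 16.)

Var(X) = m_2 − m_1² = 21.677419 − 16 = 5.677419.


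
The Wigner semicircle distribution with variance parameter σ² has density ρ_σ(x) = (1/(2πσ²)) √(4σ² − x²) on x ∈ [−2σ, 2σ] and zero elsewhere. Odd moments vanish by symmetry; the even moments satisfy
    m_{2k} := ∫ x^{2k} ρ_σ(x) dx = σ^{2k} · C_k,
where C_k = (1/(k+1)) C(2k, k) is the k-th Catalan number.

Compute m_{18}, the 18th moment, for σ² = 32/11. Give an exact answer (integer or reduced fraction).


By the scaled semicircle moment identity, m_{2k} = σ^{2k} · C_k with k = 9.
C_9 = (1/(k+1)) · C(2k, k) = (1/10) · C(18, 9) = (1/10) · 48620 = 4862.
σ^{2k} = (σ²)^k = (32/11)^9 = 35184372088832/2357947691.

Therefore m_{18} = σ^{18} · C_9 = (35184372088832/2357947691) · 4862 = 15551492463263744/214358881.


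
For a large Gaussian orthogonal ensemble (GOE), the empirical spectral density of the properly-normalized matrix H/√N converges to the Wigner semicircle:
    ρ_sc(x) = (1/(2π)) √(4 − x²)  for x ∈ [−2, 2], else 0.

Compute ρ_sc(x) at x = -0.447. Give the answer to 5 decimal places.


ρ_sc(x) = (1/(2π)) √(4 − x²). With x = -0.447:
  4 − x² = 4 − (-0.447)² = 4 − 0.199809 = 3.800191.
  √(4 − x²) = 1.949408.
  1/(2π) = 0.159155.
  ρ_sc(-0.447) = 0.159155 · 1.949408 = 0.310258.

Rounded to 5 decimal places: ρ_sc(-0.447) ≈ 0.31026.


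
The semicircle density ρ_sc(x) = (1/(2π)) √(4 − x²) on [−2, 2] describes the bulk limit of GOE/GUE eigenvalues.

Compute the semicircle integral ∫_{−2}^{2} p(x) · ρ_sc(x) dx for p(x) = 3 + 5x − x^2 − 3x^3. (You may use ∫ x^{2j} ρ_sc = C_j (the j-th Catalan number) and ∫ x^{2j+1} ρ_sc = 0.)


Write p(x) = Σ a_i x^i, split into monomials and integrate each against ρ_sc separately.
Using ∫ x^{2j} ρ_sc = C_j = (1/(j+1)) C(2j, j) (Catalan numbers) and ∫ x^{2j+1} ρ_sc = 0 (odd monomials vanish by symmetry):
  i = 0 (even): a_0 · C_{0} = 3 · 1 = 3
  i = 1 (odd): ∫ x^1 ρ_sc = 0 (vanishes)
  i = 2 (even): a_2 · C_{1} = -1 · 1 = -1
  i = 3 (odd): ∫ x^3 ρ_sc = 0 (vanishes)

Summing the contributions: ∫_{−2}^{2} p(x) ρ_sc(x) dx = 3 + (-1) = 2.


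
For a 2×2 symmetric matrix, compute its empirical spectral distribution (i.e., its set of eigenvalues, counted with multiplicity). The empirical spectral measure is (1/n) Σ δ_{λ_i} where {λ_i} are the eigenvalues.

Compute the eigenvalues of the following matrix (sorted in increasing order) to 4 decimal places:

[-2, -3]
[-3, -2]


Since M is real symmetric, both eigenvalues are real; they are the roots of det(λI − M) = λ² − (tr M) λ + det M.
tr M = -2 + (-2) = -4.
det M = (-2)·(-2) − (-3)² = 4 − 9 = -5.
Characteristic polynomial: λ² + 4λ − 5 = 0.
Discriminant Δ = (tr M)² − 4·det M = 16 − (-20) = 36; √Δ = 6.000000.
λ = (tr M ± √Δ)/2 = (-4 ± 6.000000)/2, giving (tr M − √Δ)/2 = -5.0000 and (tr M + √Δ)/2 = 1.0000.

Eigenvalues sorted in increasing order: [-5.0000, 1.0000].


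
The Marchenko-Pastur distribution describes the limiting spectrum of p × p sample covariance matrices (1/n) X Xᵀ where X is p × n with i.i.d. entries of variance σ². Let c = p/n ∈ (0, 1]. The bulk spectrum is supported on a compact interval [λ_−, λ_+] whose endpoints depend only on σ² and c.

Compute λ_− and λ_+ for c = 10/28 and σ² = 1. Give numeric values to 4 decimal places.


c = 10/28 = 0.357143; √c = 0.597614.
λ_− = σ² (1 − √c)² = 1 · (1 − 0.597614)² = 1 · (0.402386)² = 0.161914.
λ_+ = σ² (1 + √c)² = 1 · (1 + 0.597614)² = 1 · (1.597614)² = 2.552371.

Rounded to 4 decimal places: λ_− ≈ 0.1619, λ_+ ≈ 2.5524.


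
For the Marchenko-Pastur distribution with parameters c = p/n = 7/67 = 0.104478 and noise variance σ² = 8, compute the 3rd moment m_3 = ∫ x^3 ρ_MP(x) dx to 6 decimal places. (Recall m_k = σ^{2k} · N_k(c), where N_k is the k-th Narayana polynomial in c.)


E[X³] = σ⁶ (1 + 3c + c²) (third MP moment). With σ² = 8 (so σ⁶ = 512) and c = 7/67 = 0.104478: E[X³] = 512 · (1 + 3·0.104478 + (0.104478)²) = 512 · 1.324348.

So E[X^3] = 678.066384.


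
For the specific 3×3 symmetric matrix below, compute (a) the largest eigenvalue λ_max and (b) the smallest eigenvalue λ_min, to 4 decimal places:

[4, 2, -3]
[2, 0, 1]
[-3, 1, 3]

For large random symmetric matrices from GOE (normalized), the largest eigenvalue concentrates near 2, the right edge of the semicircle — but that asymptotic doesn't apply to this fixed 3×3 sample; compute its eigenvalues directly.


Since M is real symmetric, all three eigenvalues are real; they are the roots of det(λI − M) = λ³ − (tr M) λ² + s λ − det M, where s is the sum of the principal 2×2 minors.
tr M = 4 + 0 + 3 = 7.
s = (4·0 − 2²) + (4·3 − (-3)²) + (0·3 − 1²) = -4 + 3 + (-1) = -2.
det M (expand along row 1) = 4·(-1) − 2·9 + (-3)·2 = -28.
Characteristic polynomial: λ³ − 7λ² − 2λ + 28 = 0.
Substitute λ = y + (tr M)/3 = y + 2.333333 to remove the quadratic term: y³ + p·y + q = 0 with p = s − (tr M)²/3 = -18.333333 and q = −2(tr M)³/27 + (tr M)·s/3 − det M = -2.074074.
Three real roots ⇒ use the trigonometric (Viète) form: r = 2√(−p/3) = 4.944132, φ = arccos(3q/(p·r)) = arccos(0.068646) = 1.502096 rad.
y_k = r·cos(φ/3 − 2πk/3) for k = 0, 1, 2 gives y = 4.337227, -0.113210, -4.224016.
λ_k = y_k + 2.333333 gives λ = 6.6706, 2.2201, -1.8907 (check: the sum is 7.0000 = tr M).

Hence λ_max = 6.6706 and λ_min = -1.8907.


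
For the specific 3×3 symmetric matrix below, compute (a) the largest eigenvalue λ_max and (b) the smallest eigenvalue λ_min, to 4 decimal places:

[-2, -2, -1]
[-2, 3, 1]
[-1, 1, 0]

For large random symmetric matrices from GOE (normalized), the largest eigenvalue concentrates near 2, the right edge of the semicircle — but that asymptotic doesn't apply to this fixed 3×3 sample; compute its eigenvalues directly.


Since M is real symmetric, all three eigenvalues are real; they are the roots of det(λI − M) = λ³ − (tr M) λ² + s λ − det M, where s is the sum of the principal 2×2 minors.
tr M = -2 + 3 + 0 = 1.
s = ((-2)·3 − (-2)²) + ((-2)·0 − (-1)²) + (3·0 − 1²) = -10 + (-1) + (-1) = -12.
det M (expand along row 1) = (-2)·(-1) − (-2)·1 + (-1)·1 = 3.
Characteristic polynomial: λ³ − λ² − 12λ − 3 = 0.
Substitute λ = y + (tr M)/3 = y + 0.333333 to remove the quadratic term: y³ + p·y + q = 0 with p = s − (tr M)²/3 = -12.333333 and q = −2(tr M)³/27 + (tr M)·s/3 − det M = -7.074074.
Three real roots ⇒ use the trigonometric (Viète) form: r = 2√(−p/3) = 4.055175, φ = arccos(3q/(p·r)) = arccos(0.424327) = 1.132578 rad.
y_k = r·cos(φ/3 − 2πk/3) for k = 0, 1, 2 gives y = 3.769608, -0.590247, -3.179361.
λ_k = y_k + 0.333333 gives λ = 4.1029, -0.2569, -2.8460 (check: the sum is 1.0000 = tr M).

Hence λ_max = 4.1029 and λ_min = -2.8460.


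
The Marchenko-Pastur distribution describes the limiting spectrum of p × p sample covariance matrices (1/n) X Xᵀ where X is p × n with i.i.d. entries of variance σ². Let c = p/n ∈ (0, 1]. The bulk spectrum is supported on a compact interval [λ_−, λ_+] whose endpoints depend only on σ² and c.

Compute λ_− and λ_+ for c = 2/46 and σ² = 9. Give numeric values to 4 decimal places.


c = 2/46 = 0.043478; √c = 0.208514.
λ_− = σ² (1 − √c)² = 9 · (1 − 0.208514)² = 9 · (0.791486)² = 5.638045.
λ_+ = σ² (1 + √c)² = 9 · (1 + 0.208514)² = 9 · (1.208514)² = 13.144564.

Rounded to 4 decimal places: λ_− ≈ 5.6380, λ_+ ≈ 13.1446.


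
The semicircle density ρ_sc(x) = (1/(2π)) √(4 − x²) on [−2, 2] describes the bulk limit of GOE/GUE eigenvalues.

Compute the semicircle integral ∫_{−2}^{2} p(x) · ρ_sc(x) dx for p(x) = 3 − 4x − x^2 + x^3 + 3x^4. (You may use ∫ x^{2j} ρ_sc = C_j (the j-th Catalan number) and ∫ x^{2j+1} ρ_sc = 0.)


Write p(x) = Σ a_i x^i, split into monomials and integrate each against ρ_sc separately.
Using ∫ x^{2j} ρ_sc = C_j = (1/(j+1)) C(2j, j) (Catalan numbers) and ∫ x^{2j+1} ρ_sc = 0 (odd monomials vanish by symmetry):
  i = 0 (even): a_0 · C_{0} = 3 · 1 = 3
  i = 1 (odd): ∫ x^1 ρ_sc = 0 (vanishes)
  i = 2 (even): a_2 · C_{1} = -1 · 1 = -1
  i = 3 (odd): ∫ x^3 ρ_sc = 0 (vanishes)
  i = 4 (even): a_4 · C_{2} = 3 · 2 = 6

Summing the contributions: ∫_{−2}^{2} p(x) ρ_sc(x) dx = 3 + (-1) + 6 = 8.


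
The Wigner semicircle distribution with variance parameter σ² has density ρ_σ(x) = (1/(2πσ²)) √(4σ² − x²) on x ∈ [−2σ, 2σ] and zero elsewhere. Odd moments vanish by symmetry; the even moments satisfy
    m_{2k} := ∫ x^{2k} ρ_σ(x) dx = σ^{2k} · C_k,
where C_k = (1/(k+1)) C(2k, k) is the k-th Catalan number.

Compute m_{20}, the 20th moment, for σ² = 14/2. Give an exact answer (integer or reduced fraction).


By the scaled semicircle moment identity, m_{2k} = σ^{2k} · C_k with k = 10.
C_10 = (1/(k+1)) · C(2k, k) = (1/11) · C(20, 10) = (1/11) · 184756 = 16796.
σ^{2k} = (σ²)^k = (14/2)^10 = 282475249.

Therefore m_{20} = σ^{20} · C_10 = 282475249 · 16796 = 4744454282204.


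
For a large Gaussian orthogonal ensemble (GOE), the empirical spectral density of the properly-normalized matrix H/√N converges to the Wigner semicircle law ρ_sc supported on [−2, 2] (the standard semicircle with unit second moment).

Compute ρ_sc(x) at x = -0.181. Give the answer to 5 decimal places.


ρ_sc(x) = (1/(2π)) √(4 − x²). With x = -0.181:
  4 − x² = 4 − (-0.181)² = 4 − 0.032761 = 3.967239.
  √(4 − x²) = 1.991793.
  1/(2π) = 0.159155.
  ρ_sc(-0.181) = 0.159155 · 1.991793 = 0.317004.

Rounded to 5 decimal places: ρ_sc(-0.181) ≈ 0.31700.


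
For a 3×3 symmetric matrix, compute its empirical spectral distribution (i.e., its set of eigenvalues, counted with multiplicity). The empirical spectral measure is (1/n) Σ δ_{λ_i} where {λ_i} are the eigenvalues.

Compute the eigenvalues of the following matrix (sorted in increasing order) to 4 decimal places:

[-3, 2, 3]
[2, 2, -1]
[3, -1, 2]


Since M is real symmetric, all three eigenvalues are real; they are the roots of det(λI − M) = λ³ − (tr M) λ² + s λ − det M, where s is the sum of the principal 2×2 minors.
tr M = -3 + 2 + 2 = 1.
s = ((-3)·2 − 2²) + ((-3)·2 − 3²) + (2·2 − (-1)²) = -10 + (-15) + 3 = -22.
det M (expand along row 1) = (-3)·3 − 2·7 + 3·(-8) = -47.
Characteristic polynomial: λ³ − λ² − 22λ + 47 = 0.
Substitute λ = y + (tr M)/3 = y + 0.333333 to remove the quadratic term: y³ + p·y + q = 0 with p = s − (tr M)²/3 = -22.333333 and q = −2(tr M)³/27 + (tr M)·s/3 − det M = 39.592593.
Three real roots ⇒ use the trigonometric (Viète) form: r = 2√(−p/3) = 5.456902, φ = arccos(3q/(p·r)) = arccos(-0.974620) = 2.915815 rad.
y_k = r·cos(φ/3 − 2πk/3) for k = 0, 1, 2 gives y = 3.076053, 2.365403, -5.441455.
λ_k = y_k + 0.333333 gives λ = 3.4094, 2.6987, -5.1081 (check: the sum is 1.0000 = tr M).

Eigenvalues sorted in increasing order: [-5.1081, 2.6987, 3.4094].


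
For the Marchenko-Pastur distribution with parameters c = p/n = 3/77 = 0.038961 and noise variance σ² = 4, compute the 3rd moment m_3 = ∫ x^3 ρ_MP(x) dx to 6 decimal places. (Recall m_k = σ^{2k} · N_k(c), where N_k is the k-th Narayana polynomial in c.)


E[X³] = σ⁶ (1 + 3c + c²) (third MP moment). With σ² = 4 (so σ⁶ = 64) and c = 3/77 = 0.038961: E[X³] = 64 · (1 + 3·0.038961 + (0.038961)²) = 64 · 1.118401.

So E[X^3] = 71.577669.


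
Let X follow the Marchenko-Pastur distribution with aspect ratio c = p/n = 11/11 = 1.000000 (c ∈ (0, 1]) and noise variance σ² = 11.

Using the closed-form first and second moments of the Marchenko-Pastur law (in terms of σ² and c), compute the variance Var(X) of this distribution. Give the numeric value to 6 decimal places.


Recall the MP moments m_1 = E[X] = σ² and m_2 = E[X²] = σ⁴ (1 + c).
m_1 = E[X] = σ² = 11, so m_1² = 121.
m_2 = E[X²] = σ⁴ (1 + c) = 121 · (1 + 1.000000) = 121 · 2.000000 = 242.000000.
(Note m_2 − m_1² simplifies to c · σ⁴ = 1.000000 · 121.)

Var(X) = m_2 − m_1² = 242.000000 − 121 = 121.000000.


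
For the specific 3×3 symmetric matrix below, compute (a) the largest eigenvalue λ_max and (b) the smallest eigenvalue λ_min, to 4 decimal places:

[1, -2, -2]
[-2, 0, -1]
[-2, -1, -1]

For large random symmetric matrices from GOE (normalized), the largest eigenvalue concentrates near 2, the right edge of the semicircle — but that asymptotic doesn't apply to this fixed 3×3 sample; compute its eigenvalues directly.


Since M is real symmetric, all three eigenvalues are real; they are the roots of det(λI − M) = λ³ − (tr M) λ² + s λ − det M, where s is the sum of the principal 2×2 minors.
tr M = 1 + 0 + (-1) = 0.
s = (1·0 − (-2)²) + (1·(-1) − (-2)²) + (0·(-1) − (-1)²) = -4 + (-5) + (-1) = -10.
det M (expand along row 1) = 1·(-1) − (-2)·0 + (-2)·2 = -5.
Characteristic polynomial: λ³ − 10λ + 5 = 0.
Substitute λ = y + (tr M)/3 = y + 0.000000 to remove the quadratic term: y³ + p·y + q = 0 with p = s − (tr M)²/3 = -10.000000 and q = −2(tr M)³/27 + (tr M)·s/3 − det M = 5.000000.
Three real roots ⇒ use the trigonometric (Viète) form: r = 2√(−p/3) = 3.651484, φ = arccos(3q/(p·r)) = arccos(-0.410792) = 1.994119 rad.
y_k = r·cos(φ/3 − 2πk/3) for k = 0, 1, 2 gives y = 2.874076, 0.513544, -3.387619.
λ_k = y_k + 0.000000 gives λ = 2.8741, 0.5135, -3.3876 (check: the sum is 0.0000 = tr M).

Hence λ_max = 2.8741 and λ_min = -3.3876.


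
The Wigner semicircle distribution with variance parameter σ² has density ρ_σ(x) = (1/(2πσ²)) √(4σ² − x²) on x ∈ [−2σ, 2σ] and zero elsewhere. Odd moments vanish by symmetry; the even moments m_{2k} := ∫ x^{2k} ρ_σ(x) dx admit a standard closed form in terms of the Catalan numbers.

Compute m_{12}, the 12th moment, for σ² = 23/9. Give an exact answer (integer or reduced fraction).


By the scaled semicircle moment identity, m_{2k} = σ^{2k} · C_k with k = 6.
C_6 = (1/(k+1)) · C(2k, k) = (1/7) · C(12, 6) = (1/7) · 924 = 132.
σ^{2k} = (σ²)^k = (23/9)^6 = 148035889/531441.

Therefore m_{12} = σ^{12} · C_6 = (148035889/531441) · 132 = 6513579116/177147.


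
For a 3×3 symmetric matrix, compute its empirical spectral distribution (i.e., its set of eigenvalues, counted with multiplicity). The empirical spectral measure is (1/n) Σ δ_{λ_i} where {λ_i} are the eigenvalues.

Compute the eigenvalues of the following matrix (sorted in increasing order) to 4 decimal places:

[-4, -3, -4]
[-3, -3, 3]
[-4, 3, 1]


Since M is real symmetric, all three eigenvalues are real; they are the roots of det(λI − M) = λ³ − (tr M) λ² + s λ − det M, where s is the sum of the principal 2×2 minors.
tr M = -4 + (-3) + 1 = -6.
s = ((-4)·(-3) − (-3)²) + ((-4)·1 − (-4)²) + ((-3)·1 − 3²) = 3 + (-20) + (-12) = -29.
det M (expand along row 1) = (-4)·(-12) − (-3)·9 + (-4)·(-21) = 159.
Characteristic polynomial: λ³ + 6λ² − 29λ − 159 = 0.
Substitute λ = y + (tr M)/3 = y − 2.000000 to remove the quadratic term: y³ + p·y + q = 0 with p = s − (tr M)²/3 = -41.000000 and q = −2(tr M)³/27 + (tr M)·s/3 − det M = -85.000000.
Three real roots ⇒ use the trigonometric (Viète) form: r = 2√(−p/3) = 7.393691, φ = arccos(3q/(p·r)) = arccos(0.841192) = 0.571313 rad.
y_k = r·cos(φ/3 − 2πk/3) for k = 0, 1, 2 gives y = 7.260024, -2.417974, -4.842051.
λ_k = y_k − 2.000000 gives λ = 5.2600, -4.4180, -6.8421 (check: the sum is -6.0000 = tr M).

Eigenvalues sorted in increasing order: [-6.8421, -4.4180, 5.2600].


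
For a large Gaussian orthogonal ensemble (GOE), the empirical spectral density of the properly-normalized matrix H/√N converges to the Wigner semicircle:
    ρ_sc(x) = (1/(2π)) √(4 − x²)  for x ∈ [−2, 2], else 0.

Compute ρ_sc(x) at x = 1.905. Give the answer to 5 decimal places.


ρ_sc(x) = (1/(2π)) √(4 − x²). With x = 1.905:
  4 − x² = 4 − (1.905)² = 4 − 3.629025 = 0.370975.
  √(4 − x²) = 0.609077.
  1/(2π) = 0.159155.
  ρ_sc(1.905) = 0.159155 · 0.609077 = 0.096938.

Rounded to 5 decimal places: ρ_sc(1.905) ≈ 0.09694.


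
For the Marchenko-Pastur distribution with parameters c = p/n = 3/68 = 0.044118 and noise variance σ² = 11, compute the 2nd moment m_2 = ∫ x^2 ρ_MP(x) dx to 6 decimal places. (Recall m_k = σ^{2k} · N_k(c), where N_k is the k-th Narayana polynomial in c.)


E[X²] = σ⁴ (1 + c) (second MP moment). With σ² = 11 (so σ⁴ = 121) and c = 3/68 = 0.044118: E[X²] = 121 · (1 + 0.044118) = 121 · 1.044118.

So E[X^2] = 126.338235.


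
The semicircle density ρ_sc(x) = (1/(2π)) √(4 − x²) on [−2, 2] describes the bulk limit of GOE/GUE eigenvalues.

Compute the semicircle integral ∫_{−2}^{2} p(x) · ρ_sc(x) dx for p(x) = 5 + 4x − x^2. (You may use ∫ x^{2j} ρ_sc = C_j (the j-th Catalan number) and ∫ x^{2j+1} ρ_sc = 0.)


Write p(x) = Σ a_i x^i, split into monomials and integrate each against ρ_sc separately.
Using ∫ x^{2j} ρ_sc = C_j = (1/(j+1)) C(2j, j) (Catalan numbers) and ∫ x^{2j+1} ρ_sc = 0 (odd monomials vanish by symmetry):
  i = 0 (even): a_0 · C_{0} = 5 · 1 = 5
  i = 1 (odd): ∫ x^1 ρ_sc = 0 (vanishes)
  i = 2 (even): a_2 · C_{1} = -1 · 1 = -1

Summing the contributions: ∫_{−2}^{2} p(x) ρ_sc(x) dx = 5 + (-1) = 4.


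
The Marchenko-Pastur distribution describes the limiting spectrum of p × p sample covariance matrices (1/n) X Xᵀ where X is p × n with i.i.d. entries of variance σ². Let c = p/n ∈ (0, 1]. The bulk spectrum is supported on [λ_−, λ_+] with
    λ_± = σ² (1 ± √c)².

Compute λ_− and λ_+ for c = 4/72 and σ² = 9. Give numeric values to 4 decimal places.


c = 4/72 = 0.055556; √c = 0.235702.
λ_− = σ² (1 − √c)² = 9 · (1 − 0.235702)² = 9 · (0.764298)² = 5.257359.
λ_+ = σ² (1 + √c)² = 9 · (1 + 0.235702)² = 9 · (1.235702)² = 13.742641.

Rounded to 4 decimal places: λ_− ≈ 5.2574, λ_+ ≈ 13.7426.


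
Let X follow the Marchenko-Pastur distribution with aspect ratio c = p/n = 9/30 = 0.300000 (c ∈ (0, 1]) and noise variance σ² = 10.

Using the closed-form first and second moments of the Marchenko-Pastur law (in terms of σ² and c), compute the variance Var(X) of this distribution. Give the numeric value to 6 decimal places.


Recall the MP moments m_1 = E[X] = σ² and m_2 = E[X²] = σ⁴ (1 + c).
m_1 = E[X] = σ² = 10, so m_1² = 100.
m_2 = E[X²] = σ⁴ (1 + c) = 100 · (1 + 0.300000) = 100 · 1.300000 = 130.000000.
(Note m_2 − m_1² simplifies to c · σ⁴ = 0.300000 · 100.)

Var(X) = m_2 − m_1² = 130.000000 − 100 = 30.000000.


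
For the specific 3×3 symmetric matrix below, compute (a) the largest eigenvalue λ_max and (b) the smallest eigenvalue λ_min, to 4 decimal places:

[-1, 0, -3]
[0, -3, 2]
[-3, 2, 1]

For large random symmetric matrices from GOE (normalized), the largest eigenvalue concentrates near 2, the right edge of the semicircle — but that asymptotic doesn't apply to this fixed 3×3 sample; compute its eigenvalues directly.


Since M is real symmetric, all three eigenvalues are real; they are the roots of det(λI − M) = λ³ − (tr M) λ² + s λ − det M, where s is the sum of the principal 2×2 minors.
tr M = -1 + (-3) + 1 = -3.
s = ((-1)·(-3) − 0²) + ((-1)·1 − (-3)²) + ((-3)·1 − 2²) = 3 + (-10) + (-7) = -14.
det M (expand along row 1) = (-1)·(-7) − 0·6 + (-3)·(-9) = 34.
Characteristic polynomial: λ³ + 3λ² − 14λ − 34 = 0.
Substitute λ = y + (tr M)/3 = y − 1.000000 to remove the quadratic term: y³ + p·y + q = 0 with p = s − (tr M)²/3 = -17.000000 and q = −2(tr M)³/27 + (tr M)·s/3 − det M = -18.000000.
Three real roots ⇒ use the trigonometric (Viète) form: r = 2√(−p/3) = 4.760952, φ = arccos(3q/(p·r)) = arccos(0.667192) = 0.840363 rad.
y_k = r·cos(φ/3 − 2πk/3) for k = 0, 1, 2 gives y = 4.575380, -1.147767, -3.427613.
λ_k = y_k − 1.000000 gives λ = 3.5754, -2.1478, -4.4276 (check: the sum is -3.0000 = tr M).

Hence λ_max = 3.5754 and λ_min = -4.4276.
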